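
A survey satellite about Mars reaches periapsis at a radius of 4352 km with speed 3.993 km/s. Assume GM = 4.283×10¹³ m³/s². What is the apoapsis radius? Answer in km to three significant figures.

apoapsis radius ≈ 18600 km

r_p = 4.352×10⁶ m.
Specific energy ε = v²/2 − μ/r = -1.869×10⁶ J/kg, so a = −μ/(2ε) = 1.146×10⁷ m.
The apsides satisfy r_p + r_a = 2a, so the apoapsis radius is 2a − r_p = 1.856×10⁷ m = 18559 km.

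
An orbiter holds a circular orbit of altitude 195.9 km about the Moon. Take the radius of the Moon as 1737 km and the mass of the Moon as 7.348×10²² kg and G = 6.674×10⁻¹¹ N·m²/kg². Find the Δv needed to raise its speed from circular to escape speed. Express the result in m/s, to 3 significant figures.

Δv ≈ 660 m/s

μ = GM = 6.674×10⁻¹¹ × 7.348×10²² = 4.904×10¹² m³/s².
r = 1737 + 195.9 = 1932.9 km = 1.9329×10⁶ m.
Circular speed v_c = √(μ/r) = 1593 m/s.
Escape speed v_esc = √(2μ/r) = √2 × v_c = 2253 m/s.
Δv = v_esc − v_c = 659.8 m/s.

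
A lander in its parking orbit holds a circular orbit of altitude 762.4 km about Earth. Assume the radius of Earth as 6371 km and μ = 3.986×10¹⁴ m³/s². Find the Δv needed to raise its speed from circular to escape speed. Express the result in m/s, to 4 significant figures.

r = 6371 + 762.4 = 7133.4 km = 7.1334×10⁶ m.
Circular speed v_c = √(μ/r) = 7475 m/s.
Escape speed v_esc = √(2μ/r) = √2 × v_c = 10570 m/s.
Δv = v_esc − v_c = 3096 m/s.

Δv ≈ 3096 m/s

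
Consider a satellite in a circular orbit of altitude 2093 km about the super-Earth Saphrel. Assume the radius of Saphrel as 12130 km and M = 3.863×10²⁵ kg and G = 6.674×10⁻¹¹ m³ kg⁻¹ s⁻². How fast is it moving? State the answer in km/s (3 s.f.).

μ = GM = 6.674×10⁻¹¹ × 3.863×10²⁵ = 2.578×10¹⁵ m³/s².
r = 12130 + 2093 = 14223 km = 1.4223×10⁷ m.
For a circular orbit v = √(μ/r) = √(2.578×10¹⁵ / 1.422×10⁷) = √(1.813×10⁸) = 13460 m/s.
That is 13.46 km/s.

v ≈ 13.5 km/s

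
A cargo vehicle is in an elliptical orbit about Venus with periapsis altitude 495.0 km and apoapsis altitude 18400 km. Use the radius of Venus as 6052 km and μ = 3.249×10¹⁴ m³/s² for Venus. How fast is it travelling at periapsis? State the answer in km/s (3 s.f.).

v ≈ 8.85 km/s

r_p = 6052 + 495.0 = 6547.0 km = 6.5470×10⁶ m.
r_a = 6052 + 18400 = 24452 km = 2.4452×10⁷ m.
Semi-major axis a = (r_p + r_a)/2 = 15500 km = 1.550×10⁷ m.
Vis-viva: v² = μ(2/r − 1/a) = 3.249×10¹⁴ × (3.055×10⁻⁷ − 6.452×10⁻⁸) = 7.829×10⁷ m²/s².
v = 8848 m/s = 8.848 km/s.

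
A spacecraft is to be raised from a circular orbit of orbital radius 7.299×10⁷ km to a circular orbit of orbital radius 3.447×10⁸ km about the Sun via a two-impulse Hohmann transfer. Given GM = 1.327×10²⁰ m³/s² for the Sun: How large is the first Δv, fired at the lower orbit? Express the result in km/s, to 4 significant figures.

r₁ = 7.299×10⁷ km = 7.299×10¹⁰ m.
r₂ = 3.447×10⁸ km = 3.447×10¹¹ m.
Transfer ellipse a_t = (r₁ + r₂)/2 = 2.088×10¹¹ m.
At r₁: circular v_c1 = √(μ/r₁) = 42640 m/s; transfer-perihelion v_p = √[μ(2/r₁ − 1/a_t)] = 54780 m/s.
Δv₁ = v_p − v_c1 = 12140 m/s.
= 12.14 km/s.

Δv ≈ 12.14 km/s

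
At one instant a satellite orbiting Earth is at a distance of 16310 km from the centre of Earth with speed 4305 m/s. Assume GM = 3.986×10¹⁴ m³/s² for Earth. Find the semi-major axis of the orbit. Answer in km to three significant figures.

a ≈ 13100 km

r = 1.631×10⁷ m.
Specific orbital energy ε = v²/2 − μ/r = (4305)²/2 − 3.986×10¹⁴/1.631×10⁷ = -1.517×10⁷ J/kg.
Since ε = −μ/(2a), a = −μ/(2ε) = 1.314×10⁷ m = 13136 km.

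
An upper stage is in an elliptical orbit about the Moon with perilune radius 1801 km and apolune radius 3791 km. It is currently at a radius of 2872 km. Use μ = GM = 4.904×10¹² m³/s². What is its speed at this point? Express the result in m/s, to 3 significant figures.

Semi-major axis a = (r_p + r_a)/2 = 2796.0 km = 2.796×10⁶ m.
Vis-viva: v² = μ(2/r − 1/a) = 4.904×10¹² × (6.964×10⁻⁷ − 3.577×10⁻⁷) = 1.661×10⁶ m²/s².
v = 1289 m/s.

v ≈ 1290 m/s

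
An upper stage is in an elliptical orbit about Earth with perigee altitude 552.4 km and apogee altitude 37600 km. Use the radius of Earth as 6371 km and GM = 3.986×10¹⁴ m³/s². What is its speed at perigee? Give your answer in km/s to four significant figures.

v ≈ 9.974 km/s

r_p = 6371 + 552.4 = 6923.4 km = 6.9234×10⁶ m.
r_a = 6371 + 37600 = 43971 km = 4.3971×10⁷ m.
Semi-major axis a = (r_p + r_a)/2 = 25447 km = 2.545×10⁷ m.
Vis-viva: v² = μ(2/r − 1/a) = 3.986×10¹⁴ × (2.889×10⁻⁷ − 3.930×10⁻⁸) = 9.948×10⁷ m²/s².
v = 9974 m/s = 9.974 km/s.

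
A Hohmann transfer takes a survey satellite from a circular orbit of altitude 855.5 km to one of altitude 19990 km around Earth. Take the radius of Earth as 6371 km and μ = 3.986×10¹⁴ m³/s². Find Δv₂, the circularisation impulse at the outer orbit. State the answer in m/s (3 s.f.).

r₁ = 6371 + 855.5 = 7226.5 km = 7.2265×10⁶ m.
r₂ = 6371 + 19990 = 26361 km = 2.6361×10⁷ m.
Transfer ellipse a_t = (r₁ + r₂)/2 = 1.679×10⁷ m.
At r₁: circular v_c1 = √(μ/r₁) = 7427 m/s; transfer-perigee v_p = √[μ(2/r₁ − 1/a_t)] = 9305 m/s.
At r₂: circular v_c2 = √(μ/r₂) = 3889 m/s; transfer-apogee v_a = √[μ(2/r₂ − 1/a_t)] = 2551 m/s.
Δv₂ = v_c2 − v_a = 1338 m/s.

Δv ≈ 1340 m/s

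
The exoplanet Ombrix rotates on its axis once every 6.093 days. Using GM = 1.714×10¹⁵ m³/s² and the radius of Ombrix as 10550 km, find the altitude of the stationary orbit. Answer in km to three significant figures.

h_sync ≈ 2.19×10⁵ km

T = 6.093 days = 5.264×10⁵ s.
A synchronous orbit has period T, so by Kepler's third law a = (μT²/4π²)^(1/3).
μT²/4π² = 1.714×10¹⁵ × (5.264×10⁵)² / 39.48 = 1.203×10²⁵ m³.
a = 2.291×10⁸ m = 2.2915×10⁵ km.
Altitude h = a − R = 2.2915×10⁵ − 10550 = 2.1860×10⁵ km.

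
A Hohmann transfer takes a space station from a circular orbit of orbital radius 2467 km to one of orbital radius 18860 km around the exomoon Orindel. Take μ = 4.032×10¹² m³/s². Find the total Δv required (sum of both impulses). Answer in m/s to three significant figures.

r₁ = 2467 km = 2.467×10⁶ m.
r₂ = 18860 km = 1.886×10⁷ m.
Transfer ellipse a_t = (r₁ + r₂)/2 = 1.066×10⁷ m.
At r₁: circular v_c1 = √(μ/r₁) = 1278 m/s; transfer-periapsis v_p = √[μ(2/r₁ − 1/a_t)] = 1700 m/s.
Δv₁ = v_p − v_c1 = 421.8 m/s.
At r₂: circular v_c2 = √(μ/r₂) = 462.4 m/s; transfer-apoapsis v_a = √[μ(2/r₂ − 1/a_t)] = 222.4 m/s.
Δv₂ = v_c2 − v_a = 240.0 m/s.
Total Δv = Δv₁ + Δv₂ = 661.7 m/s.

Δv_total ≈ 662 m/s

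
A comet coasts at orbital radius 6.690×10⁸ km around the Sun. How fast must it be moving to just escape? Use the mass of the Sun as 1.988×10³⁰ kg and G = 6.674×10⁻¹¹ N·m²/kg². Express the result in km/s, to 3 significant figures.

v_esc ≈ 19.9 km/s

μ = GM = 6.674×10⁻¹¹ × 1.988×10³⁰ = 1.327×10²⁰ m³/s².
r = 6.690×10⁸ km = 6.690×10¹¹ m.
Escape speed v_esc = √(2μ/r) = √(2 × 1.327×10²⁰ / 6.690×10¹¹) = √(3.966×10⁸) = 19920 m/s.
= 19.92 km/s.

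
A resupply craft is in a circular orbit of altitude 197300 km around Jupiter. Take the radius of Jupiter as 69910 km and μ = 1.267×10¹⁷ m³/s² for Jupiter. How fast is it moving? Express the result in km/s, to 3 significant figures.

r = 69910 + 197300 = 267210 km = 2.6721×10⁸ m.
For a circular orbit v = √(μ/r) = √(1.267×10¹⁷ / 2.672×10⁸) = √(4.742×10⁸) = 21780 m/s.
That is 21.78 km/s.

v ≈ 21.8 km/s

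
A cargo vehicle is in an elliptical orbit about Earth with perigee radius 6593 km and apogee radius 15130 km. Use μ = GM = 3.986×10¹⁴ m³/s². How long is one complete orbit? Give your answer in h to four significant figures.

T ≈ 3.129 h

Semi-major axis a = (r_p + r_a)/2 = (6593.0 + 15130)/2 = 10862 km = 1.086×10⁷ m.
By Kepler's third law T = 2π√(a³/μ) = 2π × 1.793×10³ = 1.127×10⁴ s.
= 3.129 h.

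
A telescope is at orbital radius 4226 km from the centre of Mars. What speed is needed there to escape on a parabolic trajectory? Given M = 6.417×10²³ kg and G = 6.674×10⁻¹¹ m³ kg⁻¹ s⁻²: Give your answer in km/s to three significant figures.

v_esc ≈ 4.50 km/s

μ = GM = 6.674×10⁻¹¹ × 6.417×10²³ = 4.283×10¹³ m³/s².
r = 4226 km = 4.226×10⁶ m.
Escape speed v_esc = √(2μ/r) = √(2 × 4.283×10¹³ / 4.226×10⁶) = √(2.027×10⁷) = 4502 m/s.
= 4.502 km/s.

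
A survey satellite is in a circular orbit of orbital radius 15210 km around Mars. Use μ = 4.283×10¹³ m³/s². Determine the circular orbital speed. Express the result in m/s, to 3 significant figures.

r = 15210 km = 1.521×10⁷ m.
For a circular orbit v = √(μ/r) = √(4.283×10¹³ / 1.521×10⁷) = √(2.816×10⁶) = 1678 m/s.

v ≈ 1680 m/s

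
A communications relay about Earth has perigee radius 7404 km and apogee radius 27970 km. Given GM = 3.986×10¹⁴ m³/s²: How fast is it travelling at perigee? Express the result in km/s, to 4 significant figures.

Semi-major axis a = (r_p + r_a)/2 = 17687 km = 1.769×10⁷ m.
Vis-viva: v² = μ(2/r − 1/a) = 3.986×10¹⁴ × (2.701×10⁻⁷ − 5.654×10⁻⁸) = 8.514×10⁷ m²/s².
v = 9227 m/s = 9.227 km/s.

v ≈ 9.227 km/s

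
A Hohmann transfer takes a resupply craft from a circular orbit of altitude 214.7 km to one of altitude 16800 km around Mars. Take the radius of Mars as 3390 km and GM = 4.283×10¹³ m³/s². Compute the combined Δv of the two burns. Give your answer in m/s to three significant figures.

r₁ = 3390 + 214.7 = 3604.7 km = 3.6047×10⁶ m.
r₂ = 3390 + 16800 = 20190 km = 2.0190×10⁷ m.
Transfer ellipse a_t = (r₁ + r₂)/2 = 1.190×10⁷ m.
At r₁: circular v_c1 = √(μ/r₁) = 3447 m/s; transfer-periapsis v_p = √[μ(2/r₁ − 1/a_t)] = 4490 m/s.
Δv₁ = v_p − v_c1 = 1043 m/s.
At r₂: circular v_c2 = √(μ/r₂) = 1456 m/s; transfer-apoapsis v_a = √[μ(2/r₂ − 1/a_t)] = 801.7 m/s.
Δv₂ = v_c2 − v_a = 654.8 m/s.
Total Δv = Δv₁ + Δv₂ = 1698 m/s.

Δv_total ≈ 1700 m/s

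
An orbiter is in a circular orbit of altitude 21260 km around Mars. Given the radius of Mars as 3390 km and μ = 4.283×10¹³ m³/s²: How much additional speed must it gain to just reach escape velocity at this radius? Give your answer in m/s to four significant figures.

r = 3390 + 21260 = 24650 km = 2.4650×10⁷ m.
Circular speed v_c = √(μ/r) = 1318 m/s.
Escape speed v_esc = √(2μ/r) = √2 × v_c = 1864 m/s.
Δv = v_esc − v_c = 546.0 m/s.

Δv ≈ 546.0 m/s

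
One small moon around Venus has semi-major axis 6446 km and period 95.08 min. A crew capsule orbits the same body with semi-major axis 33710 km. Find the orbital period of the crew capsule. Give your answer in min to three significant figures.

T₂ ≈ 1140 min

Kepler's third law: T² ∝ a³, so T₂ = T₁ (a₂/a₁)^(3/2).
a₂/a₁ = 5.230, (a₂/a₁)^(3/2) = 11.96.
T₂ = 95.08 × 11.96 = 1137 min.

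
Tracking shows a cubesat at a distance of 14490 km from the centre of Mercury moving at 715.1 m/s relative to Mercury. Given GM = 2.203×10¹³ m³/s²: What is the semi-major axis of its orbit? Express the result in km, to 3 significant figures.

a ≈ 8710 km

r = 1.449×10⁷ m.
Specific orbital energy ε = v²/2 − μ/r = (715.1)²/2 − 2.203×10¹³/1.449×10⁷ = -1.265×10⁶ J/kg.
Since ε = −μ/(2a), a = −μ/(2ε) = 8.710×10⁶ m = 8709.7 km.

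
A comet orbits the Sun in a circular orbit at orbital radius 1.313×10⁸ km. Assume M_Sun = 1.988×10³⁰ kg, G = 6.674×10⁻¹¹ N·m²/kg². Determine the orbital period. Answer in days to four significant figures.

μ = GM = 6.674×10⁻¹¹ × 1.988×10³⁰ = 1.327×10²⁰ m³/s².
r = 1.313×10⁸ km = 1.313×10¹¹ m.
Kepler's third law: T = 2π√(r³/μ) = 2π√((1.313×10¹¹)³ / 1.327×10²⁰).
r³/μ = 1.706×10¹³ s², so T = 2π × 4.130×10⁶ = 2.595×10⁷ s.
Converting: 2.595×10⁷ s ÷ 86400 = 300.4 days.

T ≈ 300.4 days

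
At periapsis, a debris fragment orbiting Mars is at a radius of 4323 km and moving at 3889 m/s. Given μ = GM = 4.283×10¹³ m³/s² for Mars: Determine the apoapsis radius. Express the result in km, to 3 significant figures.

apoapsis radius ≈ 13900 km

r_p = 4.323×10⁶ m.
Specific energy ε = v²/2 − μ/r = -2.345×10⁶ J/kg, so a = −μ/(2ε) = 9.131×10⁶ m.
The apsides satisfy r_p + r_a = 2a, so the apoapsis radius is 2a − r_p = 1.394×10⁷ m = 13939 km.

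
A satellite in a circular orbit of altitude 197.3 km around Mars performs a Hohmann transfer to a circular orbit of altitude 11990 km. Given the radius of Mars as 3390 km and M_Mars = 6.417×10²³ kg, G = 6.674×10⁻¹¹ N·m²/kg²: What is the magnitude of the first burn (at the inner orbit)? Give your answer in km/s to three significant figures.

μ = GM = 6.674×10⁻¹¹ × 6.417×10²³ = 4.283×10¹³ m³/s².
r₁ = 3390 + 197.3 = 3587.3 km = 3.5873×10⁶ m.
r₂ = 3390 + 11990 = 15380 km = 1.5380×10⁷ m.
Transfer ellipse a_t = (r₁ + r₂)/2 = 9.484×10⁶ m.
At r₁: circular v_c1 = √(μ/r₁) = 3455 m/s; transfer-periapsis v_p = √[μ(2/r₁ − 1/a_t)] = 4400 m/s.
Δv₁ = v_p − v_c1 = 944.9 m/s.
= 0.9449 km/s.

Δv ≈ 0.945 km/s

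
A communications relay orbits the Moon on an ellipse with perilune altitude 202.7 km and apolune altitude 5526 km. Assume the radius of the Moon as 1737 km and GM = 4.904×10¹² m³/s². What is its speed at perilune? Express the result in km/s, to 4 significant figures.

r_p = 1737 + 202.7 = 1939.7 km = 1.9397×10⁶ m.
r_a = 1737 + 5526 = 7263.0 km = 7.2630×10⁶ m.
Semi-major axis a = (r_p + r_a)/2 = 4601.4 km = 4.601×10⁶ m.
Vis-viva: v² = μ(2/r − 1/a) = 4.904×10¹² × (1.031×10⁻⁶ − 2.173×10⁻⁷) = 3.991×10⁶ m²/s².
v = 1998 m/s = 1.998 km/s.

v ≈ 1.998 km/s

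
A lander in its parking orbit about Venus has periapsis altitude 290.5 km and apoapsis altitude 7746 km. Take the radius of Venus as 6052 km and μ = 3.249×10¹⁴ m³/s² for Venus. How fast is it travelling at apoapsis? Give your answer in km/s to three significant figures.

r_p = 6052 + 290.5 = 6342.5 km = 6.3425×10⁶ m.
r_a = 6052 + 7746 = 13798 km = 1.3798×10⁷ m.
Semi-major axis a = (r_p + r_a)/2 = 10070 km = 1.007×10⁷ m.
Vis-viva: v² = μ(2/r − 1/a) = 3.249×10¹⁴ × (1.449×10⁻⁷ − 9.930×10⁻⁸) = 1.483×10⁷ m²/s².
v = 3851 m/s = 3.851 km/s.

v ≈ 3.85 km/s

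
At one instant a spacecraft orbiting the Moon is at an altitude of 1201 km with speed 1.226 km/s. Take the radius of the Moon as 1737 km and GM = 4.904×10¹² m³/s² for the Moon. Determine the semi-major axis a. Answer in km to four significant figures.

a ≈ 2672 km

r = 1737 + 1201 = 2938.0 km = 2.938×10⁶ m.
Vis-viva rearranged: 1/a = 2/r − v²/μ = 6.807×10⁻⁷ − 3.065×10⁻⁷ = 3.742×10⁻⁷ m⁻¹.
a = 2.672×10⁶ m = 2672.1 km.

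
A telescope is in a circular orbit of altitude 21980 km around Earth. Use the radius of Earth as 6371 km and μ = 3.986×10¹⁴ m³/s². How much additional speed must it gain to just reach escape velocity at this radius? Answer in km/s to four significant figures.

r = 6371 + 21980 = 28351 km = 2.8351×10⁷ m.
Circular speed v_c = √(μ/r) = 3750 m/s.
Escape speed v_esc = √(2μ/r) = √2 × v_c = 5303 m/s.
Δv = v_esc − v_c = 1553 m/s = 1.553 km/s.

Δv ≈ 1.553 km/s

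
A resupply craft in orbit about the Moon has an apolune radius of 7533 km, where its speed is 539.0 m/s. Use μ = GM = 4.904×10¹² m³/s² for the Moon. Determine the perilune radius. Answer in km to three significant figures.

perilune radius ≈ 2160 km

r_a = 7.533×10⁶ m.
Specific energy ε = v²/2 − μ/r = -5.057×10⁵ J/kg, so a = −μ/(2ε) = 4.848×10⁶ m.
The apsides satisfy r_p + r_a = 2a, so the perilune radius is 2a − r_a = 2.164×10⁶ m = 2163.6 km.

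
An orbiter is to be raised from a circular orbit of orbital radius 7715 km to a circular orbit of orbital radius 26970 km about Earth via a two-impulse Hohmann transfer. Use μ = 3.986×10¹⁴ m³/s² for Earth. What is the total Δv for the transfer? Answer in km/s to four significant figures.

Δv_total ≈ 3.056 km/s

r₁ = 7715 km = 7.715×10⁶ m.
r₂ = 26970 km = 2.697×10⁷ m.
Transfer ellipse a_t = (r₁ + r₂)/2 = 1.734×10⁷ m.
At r₁: circular v_c1 = √(μ/r₁) = 7188 m/s; transfer-perigee v_p = √[μ(2/r₁ − 1/a_t)] = 8964 m/s.
Δv₁ = v_p − v_c1 = 1776 m/s.
At r₂: circular v_c2 = √(μ/r₂) = 3844 m/s; transfer-apogee v_a = √[μ(2/r₂ − 1/a_t)] = 2564 m/s.
Δv₂ = v_c2 − v_a = 1280 m/s.
Total Δv = Δv₁ + Δv₂ = 3056 m/s = 3.056 km/s.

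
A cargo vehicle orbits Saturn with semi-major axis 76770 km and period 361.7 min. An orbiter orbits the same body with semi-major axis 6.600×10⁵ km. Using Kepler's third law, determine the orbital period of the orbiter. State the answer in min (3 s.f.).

Kepler's third law: T² ∝ a³, so T₂ = T₁ (a₂/a₁)^(3/2).
a₂/a₁ = 8.597, (a₂/a₁)^(3/2) = 25.21.
T₂ = 361.7 × 25.21 = 9118 min.

T₂ ≈ 9120 min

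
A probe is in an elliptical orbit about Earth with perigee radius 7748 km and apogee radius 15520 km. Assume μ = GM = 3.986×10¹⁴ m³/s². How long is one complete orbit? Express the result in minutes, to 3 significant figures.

T ≈ 208 minutes

Semi-major axis a = (r_p + r_a)/2 = (7748.0 + 15520)/2 = 11634 km = 1.163×10⁷ m.
By Kepler's third law T = 2π√(a³/μ) = 2π × 1.988×10³ = 1.249×10⁴ s.
= 208.1 minutes.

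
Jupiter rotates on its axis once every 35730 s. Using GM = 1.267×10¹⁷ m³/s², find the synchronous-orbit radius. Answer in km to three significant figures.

r_sync ≈ 1.60×10⁵ km

A synchronous orbit has period T, so by Kepler's third law a = (μT²/4π²)^(1/3).
μT²/4π² = 1.267×10¹⁷ × (3.573×10⁴)² / 39.48 = 4.097×10²⁴ m³.
a = 1.600×10⁸ m = 1.6002×10⁵ km.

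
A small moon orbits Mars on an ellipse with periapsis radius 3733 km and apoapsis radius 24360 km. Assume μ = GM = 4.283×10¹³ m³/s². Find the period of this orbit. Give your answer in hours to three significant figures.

T ≈ 14.0 hours

Semi-major axis a = (r_p + r_a)/2 = (3733.0 + 24360)/2 = 14046 km = 1.405×10⁷ m.
By Kepler's third law T = 2π√(a³/μ) = 2π × 8.044×10³ = 5.054×10⁴ s.
= 14.04 hours.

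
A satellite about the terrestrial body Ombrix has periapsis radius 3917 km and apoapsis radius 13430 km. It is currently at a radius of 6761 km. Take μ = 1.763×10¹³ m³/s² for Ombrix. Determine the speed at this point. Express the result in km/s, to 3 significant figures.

v ≈ 1.78 km/s

Semi-major axis a = (r_p + r_a)/2 = 8673.5 km = 8.674×10⁶ m.
Vis-viva: v² = μ(2/r − 1/a) = 1.763×10¹³ × (2.958×10⁻⁷ − 1.153×10⁻⁷) = 3.183×10⁶ m²/s².
v = 1784 m/s = 1.784 km/s.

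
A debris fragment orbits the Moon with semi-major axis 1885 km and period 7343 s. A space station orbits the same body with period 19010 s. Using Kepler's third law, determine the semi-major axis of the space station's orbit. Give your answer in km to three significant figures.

a₂ ≈ 3550 km

Kepler's third law: a³ ∝ T², so a₂ = a₁ (T₂/T₁)^(2/3).
T₂/T₁ = 2.589, (T₂/T₁)^(2/3) = 1.885.
a₂ = 1885 × 1.885 = 3554 km.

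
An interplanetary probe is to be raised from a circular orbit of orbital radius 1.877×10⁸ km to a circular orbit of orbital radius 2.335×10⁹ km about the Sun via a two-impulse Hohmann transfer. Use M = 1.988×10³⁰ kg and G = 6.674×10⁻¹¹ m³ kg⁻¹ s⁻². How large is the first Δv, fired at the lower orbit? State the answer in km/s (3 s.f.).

μ = GM = 6.674×10⁻¹¹ × 1.988×10³⁰ = 1.327×10²⁰ m³/s².
r₁ = 1.877×10⁸ km = 1.877×10¹¹ m.
r₂ = 2.335×10⁹ km = 2.335×10¹² m.
Transfer ellipse a_t = (r₁ + r₂)/2 = 1.261×10¹² m.
At r₁: circular v_c1 = √(μ/r₁) = 26590 m/s; transfer-perihelion v_p = √[μ(2/r₁ − 1/a_t)] = 36170 m/s.
Δv₁ = v_p − v_c1 = 9587 m/s.
= 9.587 km/s.

Δv ≈ 9.59 km/s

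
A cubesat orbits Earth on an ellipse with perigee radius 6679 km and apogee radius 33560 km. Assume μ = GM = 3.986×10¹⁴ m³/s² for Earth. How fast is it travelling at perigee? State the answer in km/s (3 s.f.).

Semi-major axis a = (r_p + r_a)/2 = 20120 km = 2.012×10⁷ m.
Vis-viva: v² = μ(2/r − 1/a) = 3.986×10¹⁴ × (2.994×10⁻⁷ − 4.970×10⁻⁸) = 9.955×10⁷ m²/s².
v = 9977 m/s = 9.977 km/s.

v ≈ 9.98 km/s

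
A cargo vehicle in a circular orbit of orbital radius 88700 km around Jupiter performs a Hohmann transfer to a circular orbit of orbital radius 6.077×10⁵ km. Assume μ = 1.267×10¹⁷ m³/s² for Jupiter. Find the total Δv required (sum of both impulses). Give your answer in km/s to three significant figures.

Δv_total ≈ 19.3 km/s

r₁ = 88700 km = 8.870×10⁷ m.
r₂ = 6.077×10⁵ km = 6.077×10⁸ m.
Transfer ellipse a_t = (r₁ + r₂)/2 = 3.482×10⁸ m.
At r₁: circular v_c1 = √(μ/r₁) = 37790 m/s; transfer-perijove v_p = √[μ(2/r₁ − 1/a_t)] = 49930 m/s.
Δv₁ = v_p − v_c1 = 12140 m/s.
At r₂: circular v_c2 = √(μ/r₂) = 14440 m/s; transfer-apojove v_a = √[μ(2/r₂ − 1/a_t)] = 7288 m/s.
Δv₂ = v_c2 − v_a = 7152 m/s.
Total Δv = Δv₁ + Δv₂ = 19290 m/s = 19.29 km/s.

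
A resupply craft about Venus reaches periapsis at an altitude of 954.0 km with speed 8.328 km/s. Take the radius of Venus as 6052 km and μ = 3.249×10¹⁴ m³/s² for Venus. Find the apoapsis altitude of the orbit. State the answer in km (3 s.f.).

apoapsis altitude ≈ 14700 km

r_p = 6052 + 954.0 = 7006.0 km = 7.006×10⁶ m.
Specific energy ε = v²/2 − μ/r = -1.170×10⁷ J/kg, so a = −μ/(2ε) = 1.389×10⁷ m.
The apsides satisfy r_p + r_a = 2a, so the apoapsis radius is 2a − r_p = 2.077×10⁷ m = 20771 km.
Apoapsis altitude = 20771 − 6052 = 14719 km.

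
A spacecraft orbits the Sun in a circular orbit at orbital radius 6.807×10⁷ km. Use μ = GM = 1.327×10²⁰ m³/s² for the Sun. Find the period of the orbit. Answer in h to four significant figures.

T ≈ 2691 h

r = 6.807×10⁷ km = 6.807×10¹⁰ m.
Kepler's third law: T = 2π√(r³/μ) = 2π√((6.807×10¹⁰)³ / 1.327×10²⁰).
r³/μ = 2.377×10¹² s², so T = 2π × 1.542×10⁶ = 9.687×10⁶ s.
Converting: 9.687×10⁶ s ÷ 3600 = 2691 h.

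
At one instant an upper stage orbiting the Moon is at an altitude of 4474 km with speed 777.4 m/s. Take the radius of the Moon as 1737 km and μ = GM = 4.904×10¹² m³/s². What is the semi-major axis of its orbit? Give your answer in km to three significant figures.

r = 1737 + 4474 = 6211.0 km = 6.211×10⁶ m.
Vis-viva rearranged: 1/a = 2/r − v²/μ = 3.220×10⁻⁷ − 1.232×10⁻⁷ = 1.988×10⁻⁷ m⁻¹.
a = 5.031×10⁶ m = 5030.9 km.

a ≈ 5030 km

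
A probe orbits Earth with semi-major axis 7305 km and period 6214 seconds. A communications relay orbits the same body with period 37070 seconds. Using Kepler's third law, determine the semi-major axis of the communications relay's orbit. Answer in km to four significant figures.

a₂ ≈ 24030 km

Kepler's third law: a³ ∝ T², so a₂ = a₁ (T₂/T₁)^(2/3).
T₂/T₁ = 5.966, (T₂/T₁)^(2/3) = 3.289.
a₂ = 7305 × 3.289 = 24030 km.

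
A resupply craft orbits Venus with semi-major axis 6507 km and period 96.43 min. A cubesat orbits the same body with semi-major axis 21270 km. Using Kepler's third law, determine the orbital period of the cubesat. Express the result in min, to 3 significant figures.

Kepler's third law: T² ∝ a³, so T₂ = T₁ (a₂/a₁)^(3/2).
a₂/a₁ = 3.269, (a₂/a₁)^(3/2) = 5.910.
T₂ = 96.43 × 5.910 = 569.9 min.

T₂ ≈ 570 min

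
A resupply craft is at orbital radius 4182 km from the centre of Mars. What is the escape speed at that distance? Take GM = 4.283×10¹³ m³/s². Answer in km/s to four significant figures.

v_esc ≈ 4.526 km/s

r = 4182 km = 4.182×10⁶ m.
Escape speed v_esc = √(2μ/r) = √(2 × 4.283×10¹³ / 4.182×10⁶) = √(2.048×10⁷) = 4526 m/s.
= 4.526 km/s.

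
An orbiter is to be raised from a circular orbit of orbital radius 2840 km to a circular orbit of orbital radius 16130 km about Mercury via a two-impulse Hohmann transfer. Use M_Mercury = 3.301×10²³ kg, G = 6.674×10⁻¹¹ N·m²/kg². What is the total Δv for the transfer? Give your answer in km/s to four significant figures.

Δv_total ≈ 1.376 km/s

μ = GM = 6.674×10⁻¹¹ × 3.301×10²³ = 2.203×10¹³ m³/s².
r₁ = 2840 km = 2.840×10⁶ m.
r₂ = 16130 km = 1.613×10⁷ m.
Transfer ellipse a_t = (r₁ + r₂)/2 = 9.485×10⁶ m.
At r₁: circular v_c1 = √(μ/r₁) = 2785 m/s; transfer-periherm v_p = √[μ(2/r₁ − 1/a_t)] = 3632 m/s.
Δv₁ = v_p − v_c1 = 846.9 m/s.
At r₂: circular v_c2 = √(μ/r₂) = 1169 m/s; transfer-apoherm v_a = √[μ(2/r₂ − 1/a_t)] = 639.5 m/s.
Δv₂ = v_c2 − v_a = 529.2 m/s.
Total Δv = Δv₁ + Δv₂ = 1376 m/s = 1.376 km/s.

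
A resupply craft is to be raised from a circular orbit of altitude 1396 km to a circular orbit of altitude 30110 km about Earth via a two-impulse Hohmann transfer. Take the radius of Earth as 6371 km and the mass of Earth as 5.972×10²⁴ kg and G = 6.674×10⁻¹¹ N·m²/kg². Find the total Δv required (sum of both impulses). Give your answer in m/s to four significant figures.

Δv_total ≈ 3382 m/s

μ = GM = 6.674×10⁻¹¹ × 5.972×10²⁴ = 3.986×10¹⁴ m³/s².
r₁ = 6371 + 1396 = 7767.0 km = 7.7670×10⁶ m.
r₂ = 6371 + 30110 = 36481 km = 3.6481×10⁷ m.
Transfer ellipse a_t = (r₁ + r₂)/2 = 2.212×10⁷ m.
At r₁: circular v_c1 = √(μ/r₁) = 7164 m/s; transfer-perigee v_p = √[μ(2/r₁ − 1/a_t)] = 9199 m/s.
Δv₁ = v_p − v_c1 = 2035 m/s.
At r₂: circular v_c2 = √(μ/r₂) = 3305 m/s; transfer-apogee v_a = √[μ(2/r₂ − 1/a_t)] = 1958 m/s.
Δv₂ = v_c2 − v_a = 1347 m/s.
Total Δv = Δv₁ + Δv₂ = 3382 m/s.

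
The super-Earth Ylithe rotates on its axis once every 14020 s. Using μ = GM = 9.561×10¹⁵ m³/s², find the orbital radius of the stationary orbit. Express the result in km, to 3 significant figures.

A synchronous orbit has period T, so by Kepler's third law a = (μT²/4π²)^(1/3).
μT²/4π² = 9.561×10¹⁵ × (1.402×10⁴)² / 39.48 = 4.760×10²² m³.
a = 3.624×10⁷ m = 36242 km.

r_sync ≈ 36200 km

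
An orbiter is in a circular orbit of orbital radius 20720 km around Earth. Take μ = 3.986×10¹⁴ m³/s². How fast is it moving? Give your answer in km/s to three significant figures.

r = 20720 km = 2.072×10⁷ m.
For a circular orbit v = √(μ/r) = √(3.986×10¹⁴ / 2.072×10⁷) = √(1.924×10⁷) = 4386 m/s.
That is 4.386 km/s.

v ≈ 4.39 km/s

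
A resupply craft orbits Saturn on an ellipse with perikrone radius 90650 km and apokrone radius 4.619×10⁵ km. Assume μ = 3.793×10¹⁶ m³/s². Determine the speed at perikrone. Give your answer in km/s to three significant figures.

Semi-major axis a = (r_p + r_a)/2 = 2.7628×10⁵ km = 2.763×10⁸ m.
Vis-viva: v² = μ(2/r − 1/a) = 3.793×10¹⁶ × (2.206×10⁻⁸ − 3.620×10⁻⁹) = 6.996×10⁸ m²/s².
v = 26450 m/s = 26.45 km/s.

v ≈ 26.4 km/s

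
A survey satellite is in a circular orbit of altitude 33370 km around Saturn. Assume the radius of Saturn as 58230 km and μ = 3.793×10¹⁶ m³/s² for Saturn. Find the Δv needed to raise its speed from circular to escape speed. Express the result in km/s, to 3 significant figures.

Δv ≈ 8.43 km/s

r = 58230 + 33370 = 91600 km = 9.1600×10⁷ m.
Circular speed v_c = √(μ/r) = 20350 m/s.
Escape speed v_esc = √(2μ/r) = √2 × v_c = 28780 m/s.
Δv = v_esc − v_c = 8429 m/s = 8.429 km/s.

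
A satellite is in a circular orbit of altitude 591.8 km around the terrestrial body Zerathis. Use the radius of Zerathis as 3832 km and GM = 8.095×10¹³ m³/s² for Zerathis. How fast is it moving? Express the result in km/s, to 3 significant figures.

v ≈ 4.28 km/s

r = 3832 + 591.8 = 4423.8 km = 4.4238×10⁶ m.
For a circular orbit v = √(μ/r) = √(8.095×10¹³ / 4.424×10⁶) = √(1.830×10⁷) = 4278 m/s.
That is 4.278 km/s.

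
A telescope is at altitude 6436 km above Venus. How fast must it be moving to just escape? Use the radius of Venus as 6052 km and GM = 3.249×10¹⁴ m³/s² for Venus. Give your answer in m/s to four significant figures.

r = 6052 + 6436 = 12488 km = 1.2488×10⁷ m.
Escape speed v_esc = √(2μ/r) = √(2 × 3.249×10¹⁴ / 1.249×10⁷) = √(5.203×10⁷) = 7213 m/s.

v_esc ≈ 7213 m/s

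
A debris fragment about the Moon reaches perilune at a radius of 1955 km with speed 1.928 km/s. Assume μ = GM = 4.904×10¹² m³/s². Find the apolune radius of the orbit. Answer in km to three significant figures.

r_p = 1.955×10⁶ m.
Specific energy ε = v²/2 − μ/r = -6.498×10⁵ J/kg, so a = −μ/(2ε) = 3.773×10⁶ m.
The apsides satisfy r_p + r_a = 2a, so the apolune radius is 2a − r_p = 5.591×10⁶ m = 5591.4 km.

apolune radius ≈ 5590 km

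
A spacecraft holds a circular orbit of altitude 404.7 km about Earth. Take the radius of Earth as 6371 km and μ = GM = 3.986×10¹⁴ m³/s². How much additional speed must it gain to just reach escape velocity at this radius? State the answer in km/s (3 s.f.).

Δv ≈ 3.18 km/s

r = 6371 + 404.7 = 6775.7 km = 6.7757×10⁶ m.
Circular speed v_c = √(μ/r) = 7670 m/s.
Escape speed v_esc = √(2μ/r) = √2 × v_c = 10850 m/s.
Δv = v_esc − v_c = 3177 m/s = 3.177 km/s.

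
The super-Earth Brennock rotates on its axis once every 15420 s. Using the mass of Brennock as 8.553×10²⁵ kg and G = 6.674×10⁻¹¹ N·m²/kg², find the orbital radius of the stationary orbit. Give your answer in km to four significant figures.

μ = GM = 6.674×10⁻¹¹ × 8.553×10²⁵ = 5.708×10¹⁵ m³/s².
A synchronous orbit has period T, so by Kepler's third law a = (μT²/4π²)^(1/3).
μT²/4π² = 5.708×10¹⁵ × (1.542×10⁴)² / 39.48 = 3.438×10²² m³.
a = 3.252×10⁷ m = 32517 km.

r_sync ≈ 32520 km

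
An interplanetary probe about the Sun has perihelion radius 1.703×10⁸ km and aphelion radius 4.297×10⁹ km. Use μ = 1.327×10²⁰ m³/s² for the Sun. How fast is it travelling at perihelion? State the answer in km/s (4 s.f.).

v ≈ 38.72 km/s

Semi-major axis a = (r_p + r_a)/2 = 2.2336×10⁹ km = 2.234×10¹² m.
Vis-viva: v² = μ(2/r − 1/a) = 1.327×10²⁰ × (1.174×10⁻¹¹ − 4.477×10⁻¹³) = 1.499×10⁹ m²/s².
v = 38720 m/s = 38.72 km/s.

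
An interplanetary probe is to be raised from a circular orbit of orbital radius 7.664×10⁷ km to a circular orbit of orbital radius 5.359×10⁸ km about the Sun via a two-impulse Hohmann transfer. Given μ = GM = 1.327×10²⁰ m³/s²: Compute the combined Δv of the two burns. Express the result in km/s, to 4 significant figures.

r₁ = 7.664×10⁷ km = 7.664×10¹⁰ m.
r₂ = 5.359×10⁸ km = 5.359×10¹¹ m.
Transfer ellipse a_t = (r₁ + r₂)/2 = 3.063×10¹¹ m.
At r₁: circular v_c1 = √(μ/r₁) = 41610 m/s; transfer-perihelion v_p = √[μ(2/r₁ − 1/a_t)] = 55040 m/s.
Δv₁ = v_p − v_c1 = 13430 m/s.
At r₂: circular v_c2 = √(μ/r₂) = 15740 m/s; transfer-aphelion v_a = √[μ(2/r₂ − 1/a_t)] = 7872 m/s.
Δv₂ = v_c2 − v_a = 7864 m/s.
Total Δv = Δv₁ + Δv₂ = 21300 m/s = 21.30 km/s.

Δv_total ≈ 21.30 km/s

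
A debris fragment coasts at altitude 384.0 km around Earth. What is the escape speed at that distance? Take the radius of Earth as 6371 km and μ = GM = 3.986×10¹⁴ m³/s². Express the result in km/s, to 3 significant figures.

v_esc ≈ 10.9 km/s

r = 6371 + 384.0 = 6755.0 km = 6.7550×10⁶ m.
Escape speed v_esc = √(2μ/r) = √(2 × 3.986×10¹⁴ / 6.755×10⁶) = √(1.180×10⁸) = 10860 m/s.
= 10.86 km/s.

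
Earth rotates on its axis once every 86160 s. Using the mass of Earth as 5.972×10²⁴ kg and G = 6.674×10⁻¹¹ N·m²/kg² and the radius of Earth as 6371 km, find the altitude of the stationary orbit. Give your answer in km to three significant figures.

h_sync ≈ 35800 km

μ = GM = 6.674×10⁻¹¹ × 5.972×10²⁴ = 3.986×10¹⁴ m³/s².
A synchronous orbit has period T, so by Kepler's third law a = (μT²/4π²)^(1/3).
μT²/4π² = 3.986×10¹⁴ × (8.616×10⁴)² / 39.48 = 7.495×10²² m³.
a = 4.216×10⁷ m = 42162 km.
Altitude h = a − R = 42162 − 6371 = 35791 km.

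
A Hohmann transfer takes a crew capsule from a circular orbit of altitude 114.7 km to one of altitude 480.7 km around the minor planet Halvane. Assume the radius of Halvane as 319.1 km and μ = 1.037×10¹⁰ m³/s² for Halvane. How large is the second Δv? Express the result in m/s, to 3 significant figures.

r₁ = 319.1 + 114.7 = 433.80 km = 4.3380×10⁵ m.
r₂ = 319.1 + 480.7 = 799.80 km = 7.9980×10⁵ m.
Transfer ellipse a_t = (r₁ + r₂)/2 = 6.168×10⁵ m.
At r₁: circular v_c1 = √(μ/r₁) = 154.6 m/s; transfer-periapsis v_p = √[μ(2/r₁ − 1/a_t)] = 176.1 m/s.
At r₂: circular v_c2 = √(μ/r₂) = 113.9 m/s; transfer-apoapsis v_a = √[μ(2/r₂ − 1/a_t)] = 95.49 m/s.
Δv₂ = v_c2 − v_a = 18.37 m/s.

Δv ≈ 18.4 m/s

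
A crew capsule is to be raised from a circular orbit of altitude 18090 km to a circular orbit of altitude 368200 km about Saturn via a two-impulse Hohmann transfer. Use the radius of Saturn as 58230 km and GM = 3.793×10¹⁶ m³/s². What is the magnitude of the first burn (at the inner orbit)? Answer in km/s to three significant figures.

Δv ≈ 6.74 km/s

r₁ = 58230 + 18090 = 76320 km = 7.6320×10⁷ m.
r₂ = 58230 + 368200 = 426430 km = 4.2643×10⁸ m.
Transfer ellipse a_t = (r₁ + r₂)/2 = 2.514×10⁸ m.
At r₁: circular v_c1 = √(μ/r₁) = 22290 m/s; transfer-perikrone v_p = √[μ(2/r₁ − 1/a_t)] = 29040 m/s.
Δv₁ = v_p − v_c1 = 6743 m/s.
= 6.743 km/s.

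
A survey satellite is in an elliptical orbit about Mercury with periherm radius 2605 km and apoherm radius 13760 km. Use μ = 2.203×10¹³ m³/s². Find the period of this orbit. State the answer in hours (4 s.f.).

Semi-major axis a = (r_p + r_a)/2 = (2605.0 + 13760)/2 = 8182.5 km = 8.182×10⁶ m.
By Kepler's third law T = 2π√(a³/μ) = 2π × 4.987×10³ = 3.133×10⁴ s.
= 8.704 hours.

T ≈ 8.704 hours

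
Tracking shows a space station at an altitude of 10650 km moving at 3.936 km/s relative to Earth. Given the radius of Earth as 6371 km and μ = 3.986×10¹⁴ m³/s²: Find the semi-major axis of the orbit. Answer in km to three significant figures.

a ≈ 12700 km

r = 6371 + 10650 = 17021 km = 1.702×10⁷ m.
Vis-viva rearranged: 1/a = 2/r − v²/μ = 1.175×10⁻⁷ − 3.887×10⁻⁸ = 7.864×10⁻⁸ m⁻¹.
a = 1.272×10⁷ m = 12717 km.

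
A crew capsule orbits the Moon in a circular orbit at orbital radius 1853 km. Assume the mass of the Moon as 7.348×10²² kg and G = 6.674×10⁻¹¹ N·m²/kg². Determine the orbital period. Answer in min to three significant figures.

T ≈ 119 min

μ = GM = 6.674×10⁻¹¹ × 7.348×10²² = 4.904×10¹² m³/s².
r = 1853 km = 1.853×10⁶ m.
Kepler's third law: T = 2π√(r³/μ) = 2π√((1.853×10⁶)³ / 4.904×10¹²).
r³/μ = 1.297×10⁶ s², so T = 2π × 1.139×10³ = 7.157×10³ s.
Converting: 7.157×10³ s ÷ 60.00 = 119.3 min.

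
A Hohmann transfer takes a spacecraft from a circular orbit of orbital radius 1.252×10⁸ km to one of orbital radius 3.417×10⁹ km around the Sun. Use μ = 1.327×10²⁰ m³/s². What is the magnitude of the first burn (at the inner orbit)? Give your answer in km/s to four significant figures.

r₁ = 1.252×10⁸ km = 1.252×10¹¹ m.
r₂ = 3.417×10⁹ km = 3.417×10¹² m.
Transfer ellipse a_t = (r₁ + r₂)/2 = 1.771×10¹² m.
At r₁: circular v_c1 = √(μ/r₁) = 32560 m/s; transfer-perihelion v_p = √[μ(2/r₁ − 1/a_t)] = 45220 m/s.
Δv₁ = v_p − v_c1 = 12660 m/s.
= 12.66 km/s.

Δv ≈ 12.66 km/s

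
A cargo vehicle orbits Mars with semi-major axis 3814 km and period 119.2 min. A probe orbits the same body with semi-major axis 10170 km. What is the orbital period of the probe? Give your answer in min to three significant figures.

Kepler's third law: T² ∝ a³, so T₂ = T₁ (a₂/a₁)^(3/2).
a₂/a₁ = 2.666, (a₂/a₁)^(3/2) = 4.354.
T₂ = 119.2 × 4.354 = 519.0 min.

T₂ ≈ 519 min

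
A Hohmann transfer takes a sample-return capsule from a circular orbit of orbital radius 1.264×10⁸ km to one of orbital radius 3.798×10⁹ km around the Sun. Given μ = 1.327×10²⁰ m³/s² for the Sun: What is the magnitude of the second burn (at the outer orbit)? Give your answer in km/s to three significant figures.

r₁ = 1.264×10⁸ km = 1.264×10¹¹ m.
r₂ = 3.798×10⁹ km = 3.798×10¹² m.
Transfer ellipse a_t = (r₁ + r₂)/2 = 1.962×10¹² m.
At r₁: circular v_c1 = √(μ/r₁) = 32400 m/s; transfer-perihelion v_p = √[μ(2/r₁ − 1/a_t)] = 45080 m/s.
At r₂: circular v_c2 = √(μ/r₂) = 5911 m/s; transfer-aphelion v_a = √[μ(2/r₂ − 1/a_t)] = 1500 m/s.
Δv₂ = v_c2 − v_a = 4411 m/s.
= 4.411 km/s.

Δv ≈ 4.41 km/s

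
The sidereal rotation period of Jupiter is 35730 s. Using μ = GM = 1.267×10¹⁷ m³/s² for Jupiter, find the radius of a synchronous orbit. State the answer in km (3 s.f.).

A synchronous orbit has period T, so by Kepler's third law a = (μT²/4π²)^(1/3).
μT²/4π² = 1.267×10¹⁷ × (3.573×10⁴)² / 39.48 = 4.097×10²⁴ m³.
a = 1.600×10⁸ m = 1.6002×10⁵ km.

r_sync ≈ 1.60×10⁵ km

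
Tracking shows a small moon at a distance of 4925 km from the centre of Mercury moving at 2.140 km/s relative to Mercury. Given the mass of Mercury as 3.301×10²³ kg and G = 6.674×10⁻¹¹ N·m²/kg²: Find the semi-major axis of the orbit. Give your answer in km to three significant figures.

μ = GM = 6.674×10⁻¹¹ × 3.301×10²³ = 2.203×10¹³ m³/s².
r = 4.925×10⁶ m.
Specific orbital energy ε = v²/2 − μ/r = (2140)²/2 − 2.203×10¹³/4.925×10⁶ = -2.183×10⁶ J/kg.
Since ε = −μ/(2a), a = −μ/(2ε) = 5.045×10⁶ m = 5044.9 km.

a ≈ 5040 km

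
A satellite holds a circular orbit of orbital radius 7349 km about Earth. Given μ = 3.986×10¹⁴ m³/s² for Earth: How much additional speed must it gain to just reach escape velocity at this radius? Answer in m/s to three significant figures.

Δv ≈ 3050 m/s

r = 7349 km = 7.349×10⁶ m.
Circular speed v_c = √(μ/r) = 7365 m/s.
Escape speed v_esc = √(2μ/r) = √2 × v_c = 10420 m/s.
Δv = v_esc − v_c = 3051 m/s.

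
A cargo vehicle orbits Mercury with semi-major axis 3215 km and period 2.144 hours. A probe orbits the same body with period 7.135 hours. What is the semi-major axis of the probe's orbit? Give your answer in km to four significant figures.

Kepler's third law: a³ ∝ T², so a₂ = a₁ (T₂/T₁)^(2/3).
T₂/T₁ = 3.328, (T₂/T₁)^(2/3) = 2.229.
a₂ = 3215 × 2.229 = 7166 km.

a₂ ≈ 7166 km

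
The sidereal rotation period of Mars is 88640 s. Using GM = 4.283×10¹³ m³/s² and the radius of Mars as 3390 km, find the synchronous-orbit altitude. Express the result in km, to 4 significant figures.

A synchronous orbit has period T, so by Kepler's third law a = (μT²/4π²)^(1/3).
μT²/4π² = 4.283×10¹³ × (8.864×10⁴)² / 39.48 = 8.524×10²¹ m³.
a = 2.043×10⁷ m = 20428 km.
Altitude h = a − R = 20428 − 3390 = 17038 km.

h_sync ≈ 17040 km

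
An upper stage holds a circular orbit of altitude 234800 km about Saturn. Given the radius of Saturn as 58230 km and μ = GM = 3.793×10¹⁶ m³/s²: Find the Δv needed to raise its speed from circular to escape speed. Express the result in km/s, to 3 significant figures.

Δv ≈ 4.71 km/s

r = 58230 + 234800 = 293030 km = 2.9303×10⁸ m.
Circular speed v_c = √(μ/r) = 11380 m/s.
Escape speed v_esc = √(2μ/r) = √2 × v_c = 16090 m/s.
Δv = v_esc − v_c = 4713 m/s = 4.713 km/s.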